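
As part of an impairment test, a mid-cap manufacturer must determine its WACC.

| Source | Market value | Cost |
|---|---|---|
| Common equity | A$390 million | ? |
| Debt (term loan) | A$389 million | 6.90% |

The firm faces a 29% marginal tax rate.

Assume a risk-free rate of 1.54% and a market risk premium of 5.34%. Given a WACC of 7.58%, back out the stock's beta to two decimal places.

1.63

Total capital V = 390 + 389 = 779.
Equity weight = 390/779 = 0.5006.
Term loan weight = 389/779 = 0.4994.
Debt contribution = 0.4994 × 6.9% × (1 − 29%) = 2.4464%.
Required equity contribution = 7.58% − 2.4464% = 5.1336%  ⇒  Re = 10.2541%.
CAPM: 10.2541% = 1.54% + β × 5.34%  ⇒  β = 1.6319.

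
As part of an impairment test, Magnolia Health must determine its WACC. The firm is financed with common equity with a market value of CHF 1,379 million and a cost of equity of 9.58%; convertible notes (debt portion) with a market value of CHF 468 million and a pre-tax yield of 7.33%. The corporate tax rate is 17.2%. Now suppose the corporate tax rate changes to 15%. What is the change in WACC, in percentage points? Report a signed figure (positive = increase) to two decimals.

Current WACC:
Total capital V = 1379 + 468 = 1847.
Equity: weight = 1379/1847 = 0.7466; cost = 9.58%.
Convertible notes (debt portion): weight = 468/1847 = 0.2534; after-tax cost = 7.33% × (1 − 17.2%) = 6.0692%.
WACC = 0.7466 × 9.5800% + 0.2534 × 6.0692% = 8.6904%.
After the change:
Total capital V = 1379 + 468 = 1847.
Equity: weight = 1379/1847 = 0.7466; cost = 9.58%.
Convertible notes (debt portion): weight = 468/1847 = 0.2534; after-tax cost = 7.33% × (1 − 15%) = 6.2305%.
WACC = 0.7466 × 9.5800% + 0.2534 × 6.2305% = 8.7313%.
Change in WACC = 8.7313% − 8.6904% = 0.0409 pp.

+0.04 pp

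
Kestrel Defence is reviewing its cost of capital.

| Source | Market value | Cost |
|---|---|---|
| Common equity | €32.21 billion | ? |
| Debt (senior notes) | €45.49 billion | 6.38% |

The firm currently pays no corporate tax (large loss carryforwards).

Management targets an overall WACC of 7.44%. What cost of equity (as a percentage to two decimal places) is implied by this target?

8.94%

Total capital V = 32.21 + 45.49 = 77.7.
Equity weight = 32.21/77.7 = 0.4145.
Senior notes weight = 45.49/77.7 = 0.5855.
Debt contribution = 0.5855 × 6.38% × (1 − 0%) = 3.7352%.
Required equity contribution = 7.44% − 3.7352% = 3.7048%.
Re = 3.7048% / 0.4145 = 8.9370%.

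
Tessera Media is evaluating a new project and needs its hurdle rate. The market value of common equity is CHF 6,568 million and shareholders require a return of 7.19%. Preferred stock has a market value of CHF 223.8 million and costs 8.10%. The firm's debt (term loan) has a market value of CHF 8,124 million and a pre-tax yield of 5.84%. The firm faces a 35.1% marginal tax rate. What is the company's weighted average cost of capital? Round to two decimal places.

Total capital V = 6568 + 223.8 + 8124 = 14915.8.
Equity: weight = 6568/14915.8 = 0.4403; cost = 7.19%.
Preferred: weight = 223.8/14915.8 = 0.0150; cost = 8.1%.
Term loan: weight = 8124/14915.8 = 0.5447; after-tax cost = 5.84% × (1 − 35.1%) = 3.7902%.
WACC = 0.4403 × 7.1900% + 0.0150 × 8.1000% + 0.5447 × 3.7902% = 5.3519%.

5.35%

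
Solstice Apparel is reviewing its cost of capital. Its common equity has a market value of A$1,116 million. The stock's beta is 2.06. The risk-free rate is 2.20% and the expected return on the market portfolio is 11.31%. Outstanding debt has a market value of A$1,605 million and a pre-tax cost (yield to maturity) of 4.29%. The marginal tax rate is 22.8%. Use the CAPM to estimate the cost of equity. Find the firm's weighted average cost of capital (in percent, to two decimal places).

10.55%

Market risk premium = 11.31% − 2.2% = 9.11%.
Cost of equity via CAPM: Re = 2.2% + 2.06 × 9.11% = 20.9666%.
Total capital V = 1116 + 1605 = 2721.
Equity: weight = 1116/2721 = 0.4101; cost = 20.9666%.
Debt: weight = 1605/2721 = 0.5899; after-tax cost = 4.29% × (1 − 22.8%) = 3.3119%.
WACC = 0.4101 × 20.9666% + 0.5899 × 3.3119% = 10.5528%.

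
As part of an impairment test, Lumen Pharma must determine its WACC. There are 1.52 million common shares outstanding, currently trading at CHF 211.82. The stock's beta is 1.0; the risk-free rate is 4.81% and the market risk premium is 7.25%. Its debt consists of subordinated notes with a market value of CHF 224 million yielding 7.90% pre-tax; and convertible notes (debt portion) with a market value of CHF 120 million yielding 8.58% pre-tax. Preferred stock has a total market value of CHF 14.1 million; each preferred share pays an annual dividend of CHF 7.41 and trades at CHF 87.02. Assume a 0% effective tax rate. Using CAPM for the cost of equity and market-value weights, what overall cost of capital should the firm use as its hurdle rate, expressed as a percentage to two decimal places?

Cost of equity via CAPM: Re = 4.81% + 1.0 × 7.25% = 12.0600%.
Cost of preferred: Rp = 7.41 / 87.02 = 8.5153%.
Market value of equity E = 211.82 × 1.52m = 321.9664m.
Total capital V = 321.9664 + 14.1 + 224 + 120 = 680.0664.
Equity: weight = 321.9664/680.0664 = 0.4734; cost = 12.06%.
Preferred: weight = 14.1/680.0664 = 0.0207; cost = 8.5153%.
Subordinated notes: weight = 224/680.0664 = 0.3294; after-tax cost = 7.9% × (1 − 0%) = 7.9000%.
Convertible notes (debt portion): weight = 120/680.0664 = 0.1765; after-tax cost = 8.58% × (1 − 0%) = 8.5800%.
WACC = 0.4734 × 12.0600% + 0.0207 × 8.5153% + 0.3294 × 7.9000% + 0.1765 × 8.5800% = 10.0022%.

10.00%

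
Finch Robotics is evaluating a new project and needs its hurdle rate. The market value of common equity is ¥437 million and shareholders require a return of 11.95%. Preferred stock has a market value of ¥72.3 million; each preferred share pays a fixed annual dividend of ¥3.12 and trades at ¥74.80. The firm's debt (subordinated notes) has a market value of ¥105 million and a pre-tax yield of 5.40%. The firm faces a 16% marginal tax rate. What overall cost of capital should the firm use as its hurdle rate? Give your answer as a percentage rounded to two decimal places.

Cost of preferred: Rp = 3.12 / 74.8 = 4.1711%.
Total capital V = 437 + 72.3 + 105 = 614.3.
Equity: weight = 437/614.3 = 0.7114; cost = 11.95%.
Preferred: weight = 72.3/614.3 = 0.1177; cost = 4.1711%.
Subordinated notes: weight = 105/614.3 = 0.1709; after-tax cost = 5.4% × (1 − 16%) = 4.5360%.
WACC = 0.7114 × 11.9500% + 0.1177 × 4.1711% + 0.1709 × 4.5360% = 9.7672%.

9.77%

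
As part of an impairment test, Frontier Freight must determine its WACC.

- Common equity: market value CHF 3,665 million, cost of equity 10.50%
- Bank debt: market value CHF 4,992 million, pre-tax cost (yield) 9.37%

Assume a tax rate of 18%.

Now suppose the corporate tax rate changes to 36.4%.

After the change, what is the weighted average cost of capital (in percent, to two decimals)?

7.88%

After the change:
Total capital V = 3665 + 4992 = 8657.
Equity: weight = 3665/8657 = 0.4234; cost = 10.5%.
Bank debt: weight = 4992/8657 = 0.5766; after-tax cost = 9.37% × (1 − 36.4%) = 5.9593%.
WACC = 0.4234 × 10.5000% + 0.5766 × 5.9593% = 7.8816%.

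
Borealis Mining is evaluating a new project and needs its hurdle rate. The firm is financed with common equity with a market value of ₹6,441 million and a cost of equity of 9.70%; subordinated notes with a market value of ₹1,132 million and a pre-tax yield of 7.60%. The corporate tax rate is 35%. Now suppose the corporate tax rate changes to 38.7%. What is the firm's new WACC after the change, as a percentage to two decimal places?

After the change:
Total capital V = 6441 + 1132 = 7573.
Equity: weight = 6441/7573 = 0.8505; cost = 9.7%.
Subordinated notes: weight = 1132/7573 = 0.1495; after-tax cost = 7.6% × (1 − 38.7%) = 4.6588%.
WACC = 0.8505 × 9.7000% + 0.1495 × 4.6588% = 8.9464%.

8.95%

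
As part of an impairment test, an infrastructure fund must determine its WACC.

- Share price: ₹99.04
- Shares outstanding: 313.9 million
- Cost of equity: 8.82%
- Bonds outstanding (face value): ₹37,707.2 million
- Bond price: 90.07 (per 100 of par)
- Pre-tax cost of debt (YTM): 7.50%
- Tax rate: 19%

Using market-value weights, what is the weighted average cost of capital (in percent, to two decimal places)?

7.39%

Market value of equity E = 99.04 × 313.9m = 31088.656m. Market value of debt D = 37707.2m × 90.07/100 = 33962.87504m.
Total capital V = 31088.656 + 33962.87504 = 65051.53104.
Equity: weight = 31088.656/65051.53104 = 0.4779; cost = 8.82%.
Bonds outstanding: weight = 33962.87504/65051.53104 = 0.5221; after-tax cost = 7.5% × (1 − 19%) = 6.0750%.
WACC = 0.4779 × 8.8200% + 0.5221 × 6.0750% = 7.3869%.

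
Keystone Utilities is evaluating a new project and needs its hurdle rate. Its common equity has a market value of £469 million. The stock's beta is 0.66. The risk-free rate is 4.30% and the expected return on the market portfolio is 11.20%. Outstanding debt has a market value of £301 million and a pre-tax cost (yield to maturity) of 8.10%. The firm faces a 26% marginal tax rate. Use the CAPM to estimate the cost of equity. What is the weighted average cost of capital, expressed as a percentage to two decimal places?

7.74%

Market risk premium = 11.2% − 4.3% = 6.9%.
Cost of equity via CAPM: Re = 4.3% + 0.66 × 6.9% = 8.8540%.
Total capital V = 469 + 301 = 770.
Equity: weight = 469/770 = 0.6091; cost = 8.854%.
Debt: weight = 301/770 = 0.3909; after-tax cost = 8.1% × (1 − 26%) = 5.9940%.
WACC = 0.6091 × 8.8540% + 0.3909 × 5.9940% = 7.7360%.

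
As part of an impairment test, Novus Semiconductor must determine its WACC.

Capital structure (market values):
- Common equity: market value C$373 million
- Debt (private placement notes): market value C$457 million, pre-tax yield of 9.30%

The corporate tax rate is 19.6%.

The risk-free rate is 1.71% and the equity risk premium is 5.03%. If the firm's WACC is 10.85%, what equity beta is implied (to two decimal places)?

Total capital V = 373 + 457 = 830.
Equity weight = 373/830 = 0.4494.
Private placement notes weight = 457/830 = 0.5506.
Debt contribution = 0.5506 × 9.3% × (1 − 19.6%) = 4.1170%.
Required equity contribution = 10.85% − 4.1170% = 6.7330%  ⇒  Re = 14.9824%.
CAPM: 14.9824% = 1.71% + β × 5.03%  ⇒  β = 2.6386.

2.64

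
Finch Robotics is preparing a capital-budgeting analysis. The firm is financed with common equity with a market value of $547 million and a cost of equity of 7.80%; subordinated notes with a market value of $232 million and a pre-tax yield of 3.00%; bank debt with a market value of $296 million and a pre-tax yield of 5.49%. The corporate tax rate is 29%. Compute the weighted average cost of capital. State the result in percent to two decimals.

5.50%

Total capital V = 547 + 232 + 296 = 1075.
Equity: weight = 547/1075 = 0.5088; cost = 7.8%.
Subordinated notes: weight = 232/1075 = 0.2158; after-tax cost = 3% × (1 − 29%) = 2.1300%.
Bank debt: weight = 296/1075 = 0.2753; after-tax cost = 5.49% × (1 − 29%) = 3.8979%.
WACC = 0.5088 × 7.8000% + 0.2158 × 2.1300% + 0.2753 × 3.8979% = 5.5019%.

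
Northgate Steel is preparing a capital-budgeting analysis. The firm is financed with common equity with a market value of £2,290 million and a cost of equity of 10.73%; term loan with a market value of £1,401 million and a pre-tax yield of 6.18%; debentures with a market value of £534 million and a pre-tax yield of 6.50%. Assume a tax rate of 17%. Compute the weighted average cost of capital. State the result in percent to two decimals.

8.20%

Total capital V = 2290 + 1401 + 534 = 4225.
Equity: weight = 2290/4225 = 0.5420; cost = 10.73%.
Term loan: weight = 1401/4225 = 0.3316; after-tax cost = 6.18% × (1 − 17%) = 5.1294%.
Debentures: weight = 534/4225 = 0.1264; after-tax cost = 6.5% × (1 − 17%) = 5.3950%.
WACC = 0.5420 × 10.7300% + 0.3316 × 5.1294% + 0.1264 × 5.3950% = 8.1986%.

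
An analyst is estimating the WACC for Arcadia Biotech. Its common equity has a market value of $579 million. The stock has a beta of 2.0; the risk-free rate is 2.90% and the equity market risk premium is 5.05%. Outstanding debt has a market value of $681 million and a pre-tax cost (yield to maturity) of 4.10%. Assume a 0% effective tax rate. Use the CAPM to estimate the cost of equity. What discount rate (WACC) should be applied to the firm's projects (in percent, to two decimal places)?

Cost of equity via CAPM: Re = 2.9% + 2.0 × 5.05% = 13.0000%.
Total capital V = 579 + 681 = 1260.
Equity: weight = 579/1260 = 0.4595; cost = 13%.
Debt: weight = 681/1260 = 0.5405; after-tax cost = 4.1% × (1 − 0%) = 4.1000%.
WACC = 0.4595 × 13.0000% + 0.5405 × 4.1000% = 8.1898%.

8.19%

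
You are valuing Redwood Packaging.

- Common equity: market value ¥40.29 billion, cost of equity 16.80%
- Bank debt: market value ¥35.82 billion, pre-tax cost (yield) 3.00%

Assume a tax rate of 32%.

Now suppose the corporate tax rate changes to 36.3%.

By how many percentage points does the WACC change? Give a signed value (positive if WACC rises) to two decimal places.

-0.06 pp

Current WACC:
Total capital V = 40.29 + 35.82 = 76.11.
Equity: weight = 40.29/76.11 = 0.5294; cost = 16.8%.
Bank debt: weight = 35.82/76.11 = 0.4706; after-tax cost = 3% × (1 − 32%) = 2.0400%.
WACC = 0.5294 × 16.8000% + 0.4706 × 2.0400% = 9.8534%.
After the change:
Total capital V = 40.29 + 35.82 = 76.11.
Equity: weight = 40.29/76.11 = 0.5294; cost = 16.8%.
Bank debt: weight = 35.82/76.11 = 0.4706; after-tax cost = 3% × (1 − 36.3%) = 1.9110%.
WACC = 0.5294 × 16.8000% + 0.4706 × 1.9110% = 9.7927%.
Change in WACC = 9.7927% − 9.8534% = -0.0607 pp.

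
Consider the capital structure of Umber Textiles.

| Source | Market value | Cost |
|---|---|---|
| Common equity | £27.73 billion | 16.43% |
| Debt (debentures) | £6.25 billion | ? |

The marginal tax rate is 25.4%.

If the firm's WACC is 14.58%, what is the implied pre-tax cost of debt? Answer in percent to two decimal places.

Total capital V = 27.73 + 6.25 = 33.98.
Equity weight = 27.73/33.98 = 0.8161.
Debentures weight = 6.25/33.98 = 0.1839.
Equity contribution = 0.8161 × 16.43% = 13.4080%.
Remaining for debt = 14.58% − 13.4080% = 1.1720%.
Rd × (1 − 25.4%) × 0.1839 = 1.1720%  ⇒  Rd = 8.5414%.

8.54%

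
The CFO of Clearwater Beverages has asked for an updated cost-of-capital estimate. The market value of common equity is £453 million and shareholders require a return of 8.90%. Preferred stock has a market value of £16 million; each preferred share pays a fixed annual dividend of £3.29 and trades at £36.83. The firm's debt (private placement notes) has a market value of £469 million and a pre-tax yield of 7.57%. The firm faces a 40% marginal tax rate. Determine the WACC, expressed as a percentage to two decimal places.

6.72%

Cost of preferred: Rp = 3.29 / 36.83 = 8.9329%.
Total capital V = 453 + 16 + 469 = 938.
Equity: weight = 453/938 = 0.4829; cost = 8.9%.
Preferred: weight = 16/938 = 0.0171; cost = 8.9329%.
Private placement notes: weight = 469/938 = 0.5000; after-tax cost = 7.57% × (1 − 40%) = 4.5420%.
WACC = 0.4829 × 8.9000% + 0.0171 × 8.9329% + 0.5000 × 4.5420% = 6.7216%.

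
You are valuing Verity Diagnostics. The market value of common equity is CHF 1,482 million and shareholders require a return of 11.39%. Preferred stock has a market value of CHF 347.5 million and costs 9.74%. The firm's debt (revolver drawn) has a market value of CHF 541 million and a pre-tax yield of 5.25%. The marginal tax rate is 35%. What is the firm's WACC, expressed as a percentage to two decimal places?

Total capital V = 1482 + 347.5 + 541 = 2370.5.
Equity: weight = 1482/2370.5 = 0.6252; cost = 11.39%.
Preferred: weight = 347.5/2370.5 = 0.1466; cost = 9.74%.
Revolver drawn: weight = 541/2370.5 = 0.2282; after-tax cost = 5.25% × (1 − 35%) = 3.4125%.
WACC = 0.6252 × 11.3900% + 0.1466 × 9.7400% + 0.2282 × 3.4125% = 9.3275%.

9.33%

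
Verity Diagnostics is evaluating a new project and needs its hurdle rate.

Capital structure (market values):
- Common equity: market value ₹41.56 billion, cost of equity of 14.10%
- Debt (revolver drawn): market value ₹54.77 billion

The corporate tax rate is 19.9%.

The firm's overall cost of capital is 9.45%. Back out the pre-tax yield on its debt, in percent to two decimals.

Total capital V = 41.56 + 54.77 = 96.33.
Equity weight = 41.56/96.33 = 0.4314.
Revolver drawn weight = 54.77/96.33 = 0.5686.
Equity contribution = 0.4314 × 14.1% = 6.0832%.
Remaining for debt = 9.45% − 6.0832% = 3.3668%.
Rd × (1 − 19.9%) × 0.5686 = 3.3668%  ⇒  Rd = 7.3927%.

7.39%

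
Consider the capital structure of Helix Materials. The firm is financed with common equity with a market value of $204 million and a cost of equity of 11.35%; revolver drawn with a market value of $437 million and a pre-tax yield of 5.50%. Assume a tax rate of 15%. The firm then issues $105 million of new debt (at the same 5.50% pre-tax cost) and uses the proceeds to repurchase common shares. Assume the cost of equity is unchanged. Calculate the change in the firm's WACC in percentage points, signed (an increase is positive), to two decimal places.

Current WACC:
Total capital V = 204 + 437 = 641.
Equity: weight = 204/641 = 0.3183; cost = 11.35%.
Revolver drawn: weight = 437/641 = 0.6817; after-tax cost = 5.5% × (1 − 15%) = 4.6750%.
WACC = 0.3183 × 11.3500% + 0.6817 × 4.6750% = 6.7993%.
After the change:
Total capital V = 99 + 542 = 641.
Equity: weight = 99/641 = 0.1544; cost = 11.35%.
Revolver drawn: weight = 542/641 = 0.8456; after-tax cost = 5.5% × (1 − 15%) = 4.6750%.
WACC = 0.1544 × 11.3500% + 0.8456 × 4.6750% = 5.7059%.
Change in WACC = 5.7059% − 6.7993% = -1.0934 pp.

-1.09 pp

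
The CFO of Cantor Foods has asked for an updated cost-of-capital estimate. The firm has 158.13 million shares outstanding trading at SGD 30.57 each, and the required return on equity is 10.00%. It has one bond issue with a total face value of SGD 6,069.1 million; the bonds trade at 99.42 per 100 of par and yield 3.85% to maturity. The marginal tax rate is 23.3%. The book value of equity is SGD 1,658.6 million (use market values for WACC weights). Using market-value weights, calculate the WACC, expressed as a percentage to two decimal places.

6.09%

Market value of equity E = 30.57 × 158.13m = 4834.0341m. Market value of debt D = 6069.1m × 99.42/100 = 6033.89922m.
Total capital V = 4834.0341 + 6033.89922 = 10867.93332.
Equity: weight = 4834.0341/10867.93332 = 0.4448; cost = 10%.
Bonds outstanding: weight = 6033.89922/10867.93332 = 0.5552; after-tax cost = 3.85% × (1 − 23.3%) = 2.9529%.
WACC = 0.4448 × 10.0000% + 0.5552 × 2.9529% = 6.0875%.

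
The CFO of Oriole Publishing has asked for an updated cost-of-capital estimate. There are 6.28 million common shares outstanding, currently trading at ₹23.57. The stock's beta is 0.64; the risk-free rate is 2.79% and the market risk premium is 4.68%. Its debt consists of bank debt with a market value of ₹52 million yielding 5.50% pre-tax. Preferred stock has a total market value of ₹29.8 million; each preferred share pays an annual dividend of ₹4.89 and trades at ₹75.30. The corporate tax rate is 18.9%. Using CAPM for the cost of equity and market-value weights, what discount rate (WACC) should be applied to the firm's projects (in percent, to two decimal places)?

Cost of equity via CAPM: Re = 2.79% + 0.64 × 4.68% = 5.7852%.
Cost of preferred: Rp = 4.89 / 75.3 = 6.4940%.
Market value of equity E = 23.57 × 6.28m = 148.0196m.
Total capital V = 148.0196 + 29.8 + 52 = 229.8196.
Equity: weight = 148.0196/229.8196 = 0.6441; cost = 5.7852%.
Preferred: weight = 29.8/229.8196 = 0.1297; cost = 6.494%.
Bank debt: weight = 52/229.8196 = 0.2263; after-tax cost = 5.5% × (1 − 18.9%) = 4.4605%.
WACC = 0.6441 × 5.7852% + 0.1297 × 6.4940% + 0.2263 × 4.4605% = 5.5774%.

5.58%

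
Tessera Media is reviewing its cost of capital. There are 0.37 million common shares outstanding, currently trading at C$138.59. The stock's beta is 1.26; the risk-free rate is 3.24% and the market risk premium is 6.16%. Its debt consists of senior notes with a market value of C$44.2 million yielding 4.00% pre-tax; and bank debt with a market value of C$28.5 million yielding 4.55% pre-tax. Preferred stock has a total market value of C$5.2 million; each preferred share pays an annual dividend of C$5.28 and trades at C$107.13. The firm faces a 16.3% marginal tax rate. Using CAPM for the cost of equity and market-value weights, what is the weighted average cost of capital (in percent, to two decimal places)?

Cost of equity via CAPM: Re = 3.24% + 1.26 × 6.16% = 11.0016%.
Cost of preferred: Rp = 5.28 / 107.13 = 4.9286%.
Market value of equity E = 138.59 × 0.37m = 51.2783m.
Total capital V = 51.2783 + 5.2 + 44.2 + 28.5 = 129.1783.
Equity: weight = 51.2783/129.1783 = 0.3970; cost = 11.0016%.
Preferred: weight = 5.2/129.1783 = 0.0403; cost = 4.9286%.
Senior notes: weight = 44.2/129.1783 = 0.3422; after-tax cost = 4% × (1 − 16.3%) = 3.3480%.
Bank debt: weight = 28.5/129.1783 = 0.2206; after-tax cost = 4.55% × (1 − 16.3%) = 3.8083%.
WACC = 0.3970 × 11.0016% + 0.0403 × 4.9286% + 0.3422 × 3.3480% + 0.2206 × 3.8083% = 6.5513%.

6.55%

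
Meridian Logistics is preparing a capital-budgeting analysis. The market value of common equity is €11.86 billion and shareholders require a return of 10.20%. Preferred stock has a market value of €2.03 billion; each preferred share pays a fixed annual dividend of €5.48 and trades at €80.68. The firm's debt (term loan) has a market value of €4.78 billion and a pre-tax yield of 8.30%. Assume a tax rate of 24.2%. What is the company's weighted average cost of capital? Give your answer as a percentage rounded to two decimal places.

8.83%

Cost of preferred: Rp = 5.48 / 80.68 = 6.7923%.
Total capital V = 11.86 + 2.03 + 4.78 = 18.67.
Equity: weight = 11.86/18.67 = 0.6352; cost = 10.2%.
Preferred: weight = 2.03/18.67 = 0.1087; cost = 6.7923%.
Term loan: weight = 4.78/18.67 = 0.2560; after-tax cost = 8.3% × (1 − 24.2%) = 6.2914%.
WACC = 0.6352 × 10.2000% + 0.1087 × 6.7923% + 0.2560 × 6.2914% = 8.8288%.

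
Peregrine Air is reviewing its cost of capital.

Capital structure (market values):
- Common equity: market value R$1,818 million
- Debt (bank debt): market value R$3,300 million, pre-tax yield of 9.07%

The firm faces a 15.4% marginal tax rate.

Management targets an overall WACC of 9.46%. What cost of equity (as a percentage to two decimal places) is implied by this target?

Total capital V = 1818 + 3300 = 5118.
Equity weight = 1818/5118 = 0.3552.
Bank debt weight = 3300/5118 = 0.6448.
Debt contribution = 0.6448 × 9.07% × (1 − 15.4%) = 4.9476%.
Required equity contribution = 9.46% − 4.9476% = 4.5124%.
Re = 4.5124% / 0.3552 = 12.7033%.

12.70%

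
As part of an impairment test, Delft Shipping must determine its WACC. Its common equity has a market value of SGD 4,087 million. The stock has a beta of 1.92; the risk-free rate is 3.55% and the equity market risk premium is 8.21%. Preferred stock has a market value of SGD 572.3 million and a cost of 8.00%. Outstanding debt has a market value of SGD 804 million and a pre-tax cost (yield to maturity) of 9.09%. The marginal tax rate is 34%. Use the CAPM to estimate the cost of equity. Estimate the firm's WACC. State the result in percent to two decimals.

16.17%

Cost of equity via CAPM: Re = 3.55% + 1.92 × 8.21% = 19.3132%.
Total capital V = 4087 + 572.3 + 804 = 5463.3.
Equity: weight = 4087/5463.3 = 0.7481; cost = 19.3132%.
Preferred: weight = 572.3/5463.3 = 0.1048; cost = 8%.
Debt: weight = 804/5463.3 = 0.1472; after-tax cost = 9.09% × (1 − 34%) = 5.9994%.
WACC = 0.7481 × 19.3132% + 0.1048 × 8.0000% + 0.1472 × 5.9994% = 16.1688%.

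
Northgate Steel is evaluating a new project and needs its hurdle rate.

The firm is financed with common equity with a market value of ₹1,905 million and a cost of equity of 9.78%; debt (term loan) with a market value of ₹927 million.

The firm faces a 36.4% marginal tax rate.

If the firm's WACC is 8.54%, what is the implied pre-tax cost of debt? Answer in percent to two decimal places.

Total capital V = 1905 + 927 = 2832.
Equity weight = 1905/2832 = 0.6727.
Term loan weight = 927/2832 = 0.3273.
Equity contribution = 0.6727 × 9.78% = 6.5787%.
Remaining for debt = 8.54% − 6.5787% = 1.9613%.
Rd × (1 − 36.4%) × 0.3273 = 1.9613%  ⇒  Rd = 9.4210%.

9.42%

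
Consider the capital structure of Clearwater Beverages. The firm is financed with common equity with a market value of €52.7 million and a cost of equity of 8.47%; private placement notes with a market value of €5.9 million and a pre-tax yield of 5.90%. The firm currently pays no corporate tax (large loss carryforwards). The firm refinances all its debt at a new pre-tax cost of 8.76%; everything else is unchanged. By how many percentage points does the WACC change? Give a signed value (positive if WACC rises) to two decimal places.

+0.29 pp

Current WACC:
Total capital V = 52.7 + 5.9 = 58.6.
Equity: weight = 52.7/58.6 = 0.8993; cost = 8.47%.
Private placement notes: weight = 5.9/58.6 = 0.1007; after-tax cost = 5.9% × (1 − 0%) = 5.9000%.
WACC = 0.8993 × 8.4700% + 0.1007 × 5.9000% = 8.2112%.
After the change:
Total capital V = 52.7 + 5.9 = 58.6.
Equity: weight = 52.7/58.6 = 0.8993; cost = 8.47%.
Private placement notes: weight = 5.9/58.6 = 0.1007; after-tax cost = 8.76% × (1 − 0%) = 8.7600%.
WACC = 0.8993 × 8.4700% + 0.1007 × 8.7600% = 8.4992%.
Change in WACC = 8.4992% − 8.2112% = 0.2880 pp.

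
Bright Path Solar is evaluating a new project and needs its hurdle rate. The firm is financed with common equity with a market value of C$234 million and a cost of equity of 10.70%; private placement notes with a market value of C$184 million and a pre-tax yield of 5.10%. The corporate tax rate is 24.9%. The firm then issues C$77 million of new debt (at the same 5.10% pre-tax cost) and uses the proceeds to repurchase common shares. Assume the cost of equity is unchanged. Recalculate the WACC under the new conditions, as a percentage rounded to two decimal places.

6.41%

After the change:
Total capital V = 157 + 261 = 418.
Equity: weight = 157/418 = 0.3756; cost = 10.7%.
Private placement notes: weight = 261/418 = 0.6244; after-tax cost = 5.1% × (1 − 24.9%) = 3.8301%.
WACC = 0.3756 × 10.7000% + 0.6244 × 3.8301% = 6.4104%.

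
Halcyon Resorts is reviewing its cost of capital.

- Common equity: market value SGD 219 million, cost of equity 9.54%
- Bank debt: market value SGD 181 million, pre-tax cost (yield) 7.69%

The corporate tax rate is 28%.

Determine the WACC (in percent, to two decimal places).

Total capital V = 219 + 181 = 400.
Equity: weight = 219/400 = 0.5475; cost = 9.54%.
Bank debt: weight = 181/400 = 0.4525; after-tax cost = 7.69% × (1 − 28%) = 5.5368%.
WACC = 0.5475 × 9.5400% + 0.4525 × 5.5368% = 7.7286%.

7.73%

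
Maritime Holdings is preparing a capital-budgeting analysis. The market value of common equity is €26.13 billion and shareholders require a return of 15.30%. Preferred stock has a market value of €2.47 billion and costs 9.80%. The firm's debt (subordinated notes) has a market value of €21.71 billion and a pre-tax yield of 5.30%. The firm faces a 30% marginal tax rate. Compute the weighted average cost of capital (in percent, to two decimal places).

Total capital V = 26.13 + 2.47 + 21.71 = 50.31.
Equity: weight = 26.13/50.31 = 0.5194; cost = 15.3%.
Preferred: weight = 2.47/50.31 = 0.0491; cost = 9.8%.
Subordinated notes: weight = 21.71/50.31 = 0.4315; after-tax cost = 5.3% × (1 − 30%) = 3.7100%.
WACC = 0.5194 × 15.3000% + 0.0491 × 9.8000% + 0.4315 × 3.7100% = 10.0286%.

10.03%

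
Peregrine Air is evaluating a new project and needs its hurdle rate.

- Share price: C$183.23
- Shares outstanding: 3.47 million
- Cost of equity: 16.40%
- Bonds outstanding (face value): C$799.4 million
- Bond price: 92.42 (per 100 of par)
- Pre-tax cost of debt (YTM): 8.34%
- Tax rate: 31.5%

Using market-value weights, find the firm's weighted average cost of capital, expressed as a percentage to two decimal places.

Market value of equity E = 183.23 × 3.47m = 635.8081m. Market value of debt D = 799.4m × 92.42/100 = 738.80548m.
Total capital V = 635.8081 + 738.80548 = 1374.61358.
Equity: weight = 635.8081/1374.61358 = 0.4625; cost = 16.4%.
Bonds outstanding: weight = 738.80548/1374.61358 = 0.5375; after-tax cost = 8.34% × (1 − 31.5%) = 5.7129%.
WACC = 0.4625 × 16.4000% + 0.5375 × 5.7129% = 10.6561%.

10.66%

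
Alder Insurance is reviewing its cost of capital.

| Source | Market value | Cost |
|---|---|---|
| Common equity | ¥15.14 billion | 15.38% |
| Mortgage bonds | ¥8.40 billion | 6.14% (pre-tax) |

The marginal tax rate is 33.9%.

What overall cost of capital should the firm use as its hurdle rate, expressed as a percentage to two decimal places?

11.34%

Total capital V = 15.14 + 8.4 = 23.54.
Equity: weight = 15.14/23.54 = 0.6432; cost = 15.38%.
Mortgage bonds: weight = 8.4/23.54 = 0.3568; after-tax cost = 6.14% × (1 − 33.9%) = 4.0585%.
WACC = 0.6432 × 15.3800% + 0.3568 × 4.0585% = 11.3401%.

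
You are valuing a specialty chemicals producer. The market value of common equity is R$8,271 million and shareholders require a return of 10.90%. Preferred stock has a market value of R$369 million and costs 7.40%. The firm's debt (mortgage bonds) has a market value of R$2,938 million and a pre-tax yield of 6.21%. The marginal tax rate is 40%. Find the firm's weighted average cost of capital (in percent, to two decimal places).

8.97%

Total capital V = 8271 + 369 + 2938 = 11578.
Equity: weight = 8271/11578 = 0.7144; cost = 10.9%.
Preferred: weight = 369/11578 = 0.0319; cost = 7.4%.
Mortgage bonds: weight = 2938/11578 = 0.2538; after-tax cost = 6.21% × (1 − 40%) = 3.7260%.
WACC = 0.7144 × 10.9000% + 0.0319 × 7.4000% + 0.2538 × 3.7260% = 8.9680%.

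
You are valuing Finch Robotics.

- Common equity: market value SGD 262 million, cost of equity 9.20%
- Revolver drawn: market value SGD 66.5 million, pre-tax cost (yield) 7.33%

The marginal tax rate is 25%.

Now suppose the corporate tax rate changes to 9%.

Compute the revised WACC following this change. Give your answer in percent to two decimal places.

8.69%

After the change:
Total capital V = 262 + 66.5 = 328.5.
Equity: weight = 262/328.5 = 0.7976; cost = 9.2%.
Revolver drawn: weight = 66.5/328.5 = 0.2024; after-tax cost = 7.33% × (1 − 9%) = 6.6703%.
WACC = 0.7976 × 9.2000% + 0.2024 × 6.6703% = 8.6879%.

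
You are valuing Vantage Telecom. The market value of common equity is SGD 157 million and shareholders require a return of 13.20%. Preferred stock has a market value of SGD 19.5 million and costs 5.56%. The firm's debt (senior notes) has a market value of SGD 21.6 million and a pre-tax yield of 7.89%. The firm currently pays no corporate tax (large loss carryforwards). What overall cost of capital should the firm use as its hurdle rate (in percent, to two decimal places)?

Total capital V = 157 + 19.5 + 21.6 = 198.1.
Equity: weight = 157/198.1 = 0.7925; cost = 13.2%.
Preferred: weight = 19.5/198.1 = 0.0984; cost = 5.56%.
Senior notes: weight = 21.6/198.1 = 0.1090; after-tax cost = 7.89% × (1 − 0%) = 7.8900%.
WACC = 0.7925 × 13.2000% + 0.0984 × 5.5600% + 0.1090 × 7.8900% = 11.8690%.

11.87%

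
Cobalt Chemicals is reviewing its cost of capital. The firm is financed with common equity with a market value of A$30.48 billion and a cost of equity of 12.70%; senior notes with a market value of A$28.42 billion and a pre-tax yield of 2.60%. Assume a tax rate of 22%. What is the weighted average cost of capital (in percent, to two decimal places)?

7.55%

Total capital V = 30.48 + 28.42 = 58.9.
Equity: weight = 30.48/58.9 = 0.5175; cost = 12.7%.
Senior notes: weight = 28.42/58.9 = 0.4825; after-tax cost = 2.6% × (1 − 22%) = 2.0280%.
WACC = 0.5175 × 12.7000% + 0.4825 × 2.0280% = 7.5506%.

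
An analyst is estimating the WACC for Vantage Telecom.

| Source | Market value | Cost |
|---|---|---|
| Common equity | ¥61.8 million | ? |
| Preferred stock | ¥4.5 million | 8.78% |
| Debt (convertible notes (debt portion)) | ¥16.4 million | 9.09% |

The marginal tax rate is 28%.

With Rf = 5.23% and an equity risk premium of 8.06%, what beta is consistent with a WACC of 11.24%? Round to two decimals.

Total capital V = 61.8 + 4.5 + 16.4 = 82.7.
Equity weight = 61.8/82.7 = 0.7473.
Preferred weight = 4.5/82.7 = 0.0544.
Convertible notes (debt portion) weight = 16.4/82.7 = 0.1983.
Debt contribution = 0.1983 × 9.09% × (1 − 28%) = 1.2979%.
Preferred contribution = 0.0544 × 8.78% = 0.4778%.
Required equity contribution = 11.24% − 1.7756% = 9.4644%  ⇒  Re = 12.6651%.
CAPM: 12.6651% = 5.23% + β × 8.06%  ⇒  β = 0.9225.

0.92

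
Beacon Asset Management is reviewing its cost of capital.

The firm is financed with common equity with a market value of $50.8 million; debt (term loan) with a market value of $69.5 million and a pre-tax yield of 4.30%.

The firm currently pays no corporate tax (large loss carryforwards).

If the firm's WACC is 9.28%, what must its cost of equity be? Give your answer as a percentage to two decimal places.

16.09%

Total capital V = 50.8 + 69.5 = 120.3.
Equity weight = 50.8/120.3 = 0.4223.
Term loan weight = 69.5/120.3 = 0.5777.
Debt contribution = 0.5777 × 4.3% × (1 − 0%) = 2.4842%.
Required equity contribution = 9.28% − 2.4842% = 6.7958%.
Re = 6.7958% / 0.4223 = 16.0932%.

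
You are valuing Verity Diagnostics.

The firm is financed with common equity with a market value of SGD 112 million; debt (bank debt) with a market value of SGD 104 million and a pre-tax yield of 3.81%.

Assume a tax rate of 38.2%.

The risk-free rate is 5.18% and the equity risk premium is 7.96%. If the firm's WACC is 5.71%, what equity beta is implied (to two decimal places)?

0.46

Total capital V = 112 + 104 = 216.
Equity weight = 112/216 = 0.5185.
Bank debt weight = 104/216 = 0.4815.
Debt contribution = 0.4815 × 3.81% × (1 − 38.2%) = 1.1337%.
Required equity contribution = 5.71% − 1.1337% = 4.5763%  ⇒  Re = 8.8257%.
CAPM: 8.8257% = 5.18% + β × 7.96%  ⇒  β = 0.4580.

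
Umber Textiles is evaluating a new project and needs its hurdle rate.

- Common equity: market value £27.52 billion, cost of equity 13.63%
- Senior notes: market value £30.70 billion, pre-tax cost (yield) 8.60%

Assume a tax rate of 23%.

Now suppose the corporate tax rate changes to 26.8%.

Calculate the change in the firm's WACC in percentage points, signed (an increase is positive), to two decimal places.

Current WACC:
Total capital V = 27.52 + 30.7 = 58.22.
Equity: weight = 27.52/58.22 = 0.4727; cost = 13.63%.
Senior notes: weight = 30.7/58.22 = 0.5273; after-tax cost = 8.6% × (1 − 23%) = 6.6220%.
WACC = 0.4727 × 13.6300% + 0.5273 × 6.6220% = 9.9346%.
After the change:
Total capital V = 27.52 + 30.7 = 58.22.
Equity: weight = 27.52/58.22 = 0.4727; cost = 13.63%.
Senior notes: weight = 30.7/58.22 = 0.5273; after-tax cost = 8.6% × (1 − 26.8%) = 6.2952%.
WACC = 0.4727 × 13.6300% + 0.5273 × 6.2952% = 9.7623%.
Change in WACC = 9.7623% − 9.9346% = -0.1723 pp.

-0.17 pp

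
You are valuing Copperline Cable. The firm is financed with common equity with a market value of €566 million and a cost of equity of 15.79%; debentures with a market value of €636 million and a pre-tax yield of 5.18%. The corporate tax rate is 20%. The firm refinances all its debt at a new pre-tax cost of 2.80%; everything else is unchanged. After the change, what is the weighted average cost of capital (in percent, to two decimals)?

After the change:
Total capital V = 566 + 636 = 1202.
Equity: weight = 566/1202 = 0.4709; cost = 15.79%.
Debentures: weight = 636/1202 = 0.5291; after-tax cost = 2.8% × (1 − 20%) = 2.2400%.
WACC = 0.4709 × 15.7900% + 0.5291 × 2.2400% = 8.6204%.

8.62%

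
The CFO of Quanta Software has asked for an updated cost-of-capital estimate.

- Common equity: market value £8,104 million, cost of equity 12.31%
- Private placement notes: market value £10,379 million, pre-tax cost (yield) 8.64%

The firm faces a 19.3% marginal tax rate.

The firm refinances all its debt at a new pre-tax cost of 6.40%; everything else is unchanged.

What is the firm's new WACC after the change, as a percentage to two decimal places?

8.30%

After the change:
Total capital V = 8104 + 10379 = 18483.
Equity: weight = 8104/18483 = 0.4385; cost = 12.31%.
Private placement notes: weight = 10379/18483 = 0.5615; after-tax cost = 6.4% × (1 − 19.3%) = 5.1648%.
WACC = 0.4385 × 12.3100% + 0.5615 × 5.1648% = 8.2977%.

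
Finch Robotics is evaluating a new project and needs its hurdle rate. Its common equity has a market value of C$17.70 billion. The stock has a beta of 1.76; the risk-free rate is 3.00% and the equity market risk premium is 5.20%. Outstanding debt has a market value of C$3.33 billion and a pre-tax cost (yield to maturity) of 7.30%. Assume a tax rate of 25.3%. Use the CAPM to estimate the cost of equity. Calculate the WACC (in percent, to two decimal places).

11.09%

Cost of equity via CAPM: Re = 3.0% + 1.76 × 5.2% = 12.1520%.
Total capital V = 17.7 + 3.33 = 21.03.
Equity: weight = 17.7/21.03 = 0.8417; cost = 12.152%.
Debt: weight = 3.33/21.03 = 0.1583; after-tax cost = 7.3% × (1 − 25.3%) = 5.4531%.
WACC = 0.8417 × 12.1520% + 0.1583 × 5.4531% = 11.0913%.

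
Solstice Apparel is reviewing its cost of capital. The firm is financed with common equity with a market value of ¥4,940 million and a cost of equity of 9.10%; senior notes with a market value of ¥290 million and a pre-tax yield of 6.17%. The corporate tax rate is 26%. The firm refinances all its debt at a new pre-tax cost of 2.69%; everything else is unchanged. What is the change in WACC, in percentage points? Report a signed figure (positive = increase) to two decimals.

-0.14 pp

Current WACC:
Total capital V = 4940 + 290 = 5230.
Equity: weight = 4940/5230 = 0.9446; cost = 9.1%.
Senior notes: weight = 290/5230 = 0.0554; after-tax cost = 6.17% × (1 − 26%) = 4.5658%.
WACC = 0.9446 × 9.1000% + 0.0554 × 4.5658% = 8.8486%.
After the change:
Total capital V = 4940 + 290 = 5230.
Equity: weight = 4940/5230 = 0.9446; cost = 9.1%.
Senior notes: weight = 290/5230 = 0.0554; after-tax cost = 2.69% × (1 − 26%) = 1.9906%.
WACC = 0.9446 × 9.1000% + 0.0554 × 1.9906% = 8.7058%.
Change in WACC = 8.7058% − 8.8486% = -0.1428 pp.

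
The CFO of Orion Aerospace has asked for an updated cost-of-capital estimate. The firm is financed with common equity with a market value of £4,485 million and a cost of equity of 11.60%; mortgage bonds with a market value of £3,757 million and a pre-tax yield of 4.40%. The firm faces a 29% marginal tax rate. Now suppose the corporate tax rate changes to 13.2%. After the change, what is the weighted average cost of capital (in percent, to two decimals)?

8.05%

After the change:
Total capital V = 4485 + 3757 = 8242.
Equity: weight = 4485/8242 = 0.5442; cost = 11.6%.
Mortgage bonds: weight = 3757/8242 = 0.4558; after-tax cost = 4.4% × (1 − 13.2%) = 3.8192%.
WACC = 0.5442 × 11.6000% + 0.4558 × 3.8192% = 8.0532%.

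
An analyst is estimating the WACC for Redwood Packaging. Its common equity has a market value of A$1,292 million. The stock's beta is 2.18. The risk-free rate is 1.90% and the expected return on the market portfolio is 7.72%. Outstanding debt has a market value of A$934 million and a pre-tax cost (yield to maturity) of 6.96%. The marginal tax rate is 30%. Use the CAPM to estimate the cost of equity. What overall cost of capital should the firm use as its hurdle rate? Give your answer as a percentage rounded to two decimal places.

10.51%

Market risk premium = 7.72% − 1.9% = 5.82%.
Cost of equity via CAPM: Re = 1.9% + 2.18 × 5.82% = 14.5876%.
Total capital V = 1292 + 934 = 2226.
Equity: weight = 1292/2226 = 0.5804; cost = 14.5876%.
Debt: weight = 934/2226 = 0.4196; after-tax cost = 6.96% × (1 − 30%) = 4.8720%.
WACC = 0.5804 × 14.5876% + 0.4196 × 4.8720% = 10.5111%.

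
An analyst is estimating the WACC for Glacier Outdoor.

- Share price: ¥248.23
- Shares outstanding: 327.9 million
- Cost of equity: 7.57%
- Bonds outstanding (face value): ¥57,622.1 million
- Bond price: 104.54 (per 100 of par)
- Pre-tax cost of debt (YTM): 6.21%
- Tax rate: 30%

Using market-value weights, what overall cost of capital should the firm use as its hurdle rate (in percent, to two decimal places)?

6.20%

Market value of equity E = 248.23 × 327.9m = 81394.617m. Market value of debt D = 57622.1m × 104.54/100 = 60238.14334m.
Total capital V = 81394.617 + 60238.14334 = 141632.76034.
Equity: weight = 81394.617/141632.76034 = 0.5747; cost = 7.57%.
Bonds outstanding: weight = 60238.14334/141632.76034 = 0.4253; after-tax cost = 6.21% × (1 − 30%) = 4.3470%.
WACC = 0.5747 × 7.5700% + 0.4253 × 4.3470% = 6.1992%.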